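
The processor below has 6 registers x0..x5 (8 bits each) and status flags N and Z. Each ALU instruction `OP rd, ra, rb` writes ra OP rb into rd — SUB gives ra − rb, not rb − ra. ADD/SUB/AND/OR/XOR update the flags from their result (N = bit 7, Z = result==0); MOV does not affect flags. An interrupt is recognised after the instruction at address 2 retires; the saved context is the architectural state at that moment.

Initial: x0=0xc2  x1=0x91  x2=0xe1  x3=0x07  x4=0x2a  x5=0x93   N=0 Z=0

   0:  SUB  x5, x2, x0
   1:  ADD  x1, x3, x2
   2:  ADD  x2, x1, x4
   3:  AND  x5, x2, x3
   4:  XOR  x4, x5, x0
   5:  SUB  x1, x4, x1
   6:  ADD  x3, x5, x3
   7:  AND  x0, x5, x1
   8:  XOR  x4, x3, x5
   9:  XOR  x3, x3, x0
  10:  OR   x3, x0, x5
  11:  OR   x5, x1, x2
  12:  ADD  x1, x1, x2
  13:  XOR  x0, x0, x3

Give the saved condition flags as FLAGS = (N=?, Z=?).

after  0: x0=0xc2 x1=0x91 x2=0xe1 x3=0x07 x4=0x2a x5=0x1f  N=0 Z=0
after  1: x0=0xc2 x1=0xe8 x2=0xe1 x3=0x07 x4=0x2a x5=0x1f  N=1 Z=0
after  2: x0=0xc2 x1=0xe8 x2=0x12 x3=0x07 x4=0x2a x5=0x1f  N=0 Z=0
-- IRQ taken; context saved, return-PC = 3 --

FLAGS = (N=0, Z=0)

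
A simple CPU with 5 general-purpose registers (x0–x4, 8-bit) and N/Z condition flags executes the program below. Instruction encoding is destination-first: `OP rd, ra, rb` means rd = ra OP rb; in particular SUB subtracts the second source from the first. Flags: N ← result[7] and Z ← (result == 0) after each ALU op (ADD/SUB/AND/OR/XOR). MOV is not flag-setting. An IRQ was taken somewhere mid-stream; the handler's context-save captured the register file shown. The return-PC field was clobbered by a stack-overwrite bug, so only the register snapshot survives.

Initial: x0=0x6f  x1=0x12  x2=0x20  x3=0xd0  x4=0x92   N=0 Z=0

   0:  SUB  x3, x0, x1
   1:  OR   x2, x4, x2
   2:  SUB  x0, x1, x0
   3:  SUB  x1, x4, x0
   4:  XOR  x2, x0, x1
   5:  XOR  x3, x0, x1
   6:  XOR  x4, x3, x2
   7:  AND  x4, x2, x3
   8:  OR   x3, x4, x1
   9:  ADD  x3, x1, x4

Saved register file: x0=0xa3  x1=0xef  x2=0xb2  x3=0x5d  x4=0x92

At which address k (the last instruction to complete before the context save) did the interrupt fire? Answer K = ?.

K = 3

after  0: x0=0x6f x1=0x12 x2=0x20 x3=0x5d x4=0x92  N=0 Z=0
after  1: x0=0x6f x1=0x12 x2=0xb2 x3=0x5d x4=0x92  N=1 Z=0
after  2: x0=0xa3 x1=0x12 x2=0xb2 x3=0x5d x4=0x92  N=1 Z=0
after  3: x0=0xa3 x1=0xef x2=0xb2 x3=0x5d x4=0x92  N=1 Z=0
-- IRQ taken; context saved, return-PC = 4 --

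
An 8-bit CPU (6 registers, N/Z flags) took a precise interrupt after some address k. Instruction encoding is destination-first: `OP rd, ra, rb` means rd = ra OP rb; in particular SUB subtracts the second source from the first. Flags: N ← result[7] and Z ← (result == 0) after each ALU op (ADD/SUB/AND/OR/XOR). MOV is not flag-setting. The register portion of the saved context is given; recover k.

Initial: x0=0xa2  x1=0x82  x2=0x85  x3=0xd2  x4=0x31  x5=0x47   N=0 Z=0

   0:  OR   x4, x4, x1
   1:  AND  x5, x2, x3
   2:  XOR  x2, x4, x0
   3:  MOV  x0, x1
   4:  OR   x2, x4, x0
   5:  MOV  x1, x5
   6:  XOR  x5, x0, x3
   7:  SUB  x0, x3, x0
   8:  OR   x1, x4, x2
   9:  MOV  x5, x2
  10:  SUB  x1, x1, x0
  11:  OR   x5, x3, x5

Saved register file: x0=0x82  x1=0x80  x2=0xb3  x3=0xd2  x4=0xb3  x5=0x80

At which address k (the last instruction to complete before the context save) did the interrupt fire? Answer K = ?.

K = 5

after  0: x0=0xa2 x1=0x82 x2=0x85 x3=0xd2 x4=0xb3 x5=0x47  N=1 Z=0
after  1: x0=0xa2 x1=0x82 x2=0x85 x3=0xd2 x4=0xb3 x5=0x80  N=1 Z=0
after  2: x0=0xa2 x1=0x82 x2=0x11 x3=0xd2 x4=0xb3 x5=0x80  N=0 Z=0
after  3: x0=0x82 x1=0x82 x2=0x11 x3=0xd2 x4=0xb3 x5=0x80  N=0 Z=0
after  4: x0=0x82 x1=0x82 x2=0xb3 x3=0xd2 x4=0xb3 x5=0x80  N=1 Z=0
after  5: x0=0x82 x1=0x80 x2=0xb3 x3=0xd2 x4=0xb3 x5=0x80  N=1 Z=0
-- IRQ taken; context saved, return-PC = 6 --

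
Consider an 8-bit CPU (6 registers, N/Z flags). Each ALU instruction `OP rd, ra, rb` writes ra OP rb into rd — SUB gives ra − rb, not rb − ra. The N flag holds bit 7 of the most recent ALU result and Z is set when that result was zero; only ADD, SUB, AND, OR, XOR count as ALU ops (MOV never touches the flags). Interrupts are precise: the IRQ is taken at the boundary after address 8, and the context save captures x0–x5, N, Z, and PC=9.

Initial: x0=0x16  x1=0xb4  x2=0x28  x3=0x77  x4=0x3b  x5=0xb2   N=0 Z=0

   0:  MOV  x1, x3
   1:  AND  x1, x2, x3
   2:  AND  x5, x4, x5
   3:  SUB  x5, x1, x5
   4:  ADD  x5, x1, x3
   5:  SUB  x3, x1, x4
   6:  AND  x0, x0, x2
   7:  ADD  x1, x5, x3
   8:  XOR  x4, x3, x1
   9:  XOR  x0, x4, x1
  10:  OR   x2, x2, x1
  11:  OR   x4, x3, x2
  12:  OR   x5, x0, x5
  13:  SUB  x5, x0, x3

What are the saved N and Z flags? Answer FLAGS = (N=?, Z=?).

FLAGS = (N=1, Z=0)

after  0: x0=0x16 x1=0x77 x2=0x28 x3=0x77 x4=0x3b x5=0xb2  N=0 Z=0
after  1: x0=0x16 x1=0x20 x2=0x28 x3=0x77 x4=0x3b x5=0xb2  N=0 Z=0
after  2: x0=0x16 x1=0x20 x2=0x28 x3=0x77 x4=0x3b x5=0x32  N=0 Z=0
after  3: x0=0x16 x1=0x20 x2=0x28 x3=0x77 x4=0x3b x5=0xee  N=1 Z=0
after  4: x0=0x16 x1=0x20 x2=0x28 x3=0x77 x4=0x3b x5=0x97  N=1 Z=0
after  5: x0=0x16 x1=0x20 x2=0x28 x3=0xe5 x4=0x3b x5=0x97  N=1 Z=0
after  6: x0=0x00 x1=0x20 x2=0x28 x3=0xe5 x4=0x3b x5=0x97  N=0 Z=1
after  7: x0=0x00 x1=0x7c x2=0x28 x3=0xe5 x4=0x3b x5=0x97  N=0 Z=0
after  8: x0=0x00 x1=0x7c x2=0x28 x3=0xe5 x4=0x99 x5=0x97  N=1 Z=0
-- IRQ taken; context saved, return-PC = 9 --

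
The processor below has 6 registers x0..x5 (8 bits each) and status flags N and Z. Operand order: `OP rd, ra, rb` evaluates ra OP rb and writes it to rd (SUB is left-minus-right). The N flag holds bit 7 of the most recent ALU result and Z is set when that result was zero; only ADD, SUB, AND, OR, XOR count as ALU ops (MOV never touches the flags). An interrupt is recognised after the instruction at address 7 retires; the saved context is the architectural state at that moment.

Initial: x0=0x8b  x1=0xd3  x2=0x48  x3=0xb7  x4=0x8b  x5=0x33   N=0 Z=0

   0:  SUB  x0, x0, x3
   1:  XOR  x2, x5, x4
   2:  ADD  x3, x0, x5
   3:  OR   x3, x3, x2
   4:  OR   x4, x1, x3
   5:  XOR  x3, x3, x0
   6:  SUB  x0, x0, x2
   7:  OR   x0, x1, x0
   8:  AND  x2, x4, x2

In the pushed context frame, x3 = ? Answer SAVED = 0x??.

after  0: x0=0xd4 x1=0xd3 x2=0x48 x3=0xb7 x4=0x8b x5=0x33  N=1 Z=0
after  1: x0=0xd4 x1=0xd3 x2=0xb8 x3=0xb7 x4=0x8b x5=0x33  N=1 Z=0
after  2: x0=0xd4 x1=0xd3 x2=0xb8 x3=0x07 x4=0x8b x5=0x33  N=0 Z=0
after  3: x0=0xd4 x1=0xd3 x2=0xb8 x3=0xbf x4=0x8b x5=0x33  N=1 Z=0
after  4: x0=0xd4 x1=0xd3 x2=0xb8 x3=0xbf x4=0xff x5=0x33  N=1 Z=0
after  5: x0=0xd4 x1=0xd3 x2=0xb8 x3=0x6b x4=0xff x5=0x33  N=0 Z=0
after  6: x0=0x1c x1=0xd3 x2=0xb8 x3=0x6b x4=0xff x5=0x33  N=0 Z=0
after  7: x0=0xdf x1=0xd3 x2=0xb8 x3=0x6b x4=0xff x5=0x33  N=1 Z=0
-- IRQ taken; context saved, return-PC = 8 --

SAVED = 0x6b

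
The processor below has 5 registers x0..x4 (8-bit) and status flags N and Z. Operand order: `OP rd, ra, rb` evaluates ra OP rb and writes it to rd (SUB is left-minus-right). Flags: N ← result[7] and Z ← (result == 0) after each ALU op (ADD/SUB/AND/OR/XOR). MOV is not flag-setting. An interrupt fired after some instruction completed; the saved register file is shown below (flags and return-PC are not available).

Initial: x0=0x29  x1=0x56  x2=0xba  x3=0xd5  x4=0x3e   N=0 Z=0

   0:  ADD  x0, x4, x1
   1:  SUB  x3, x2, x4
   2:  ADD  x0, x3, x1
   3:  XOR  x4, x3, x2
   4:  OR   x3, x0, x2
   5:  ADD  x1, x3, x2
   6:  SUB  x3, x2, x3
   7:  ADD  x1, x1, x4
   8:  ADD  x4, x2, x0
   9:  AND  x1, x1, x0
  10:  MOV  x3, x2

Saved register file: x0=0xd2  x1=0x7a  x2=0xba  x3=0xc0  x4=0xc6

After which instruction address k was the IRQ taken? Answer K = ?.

after  0: x0=0x94 x1=0x56 x2=0xba x3=0xd5 x4=0x3e  N=1 Z=0
after  1: x0=0x94 x1=0x56 x2=0xba x3=0x7c x4=0x3e  N=0 Z=0
after  2: x0=0xd2 x1=0x56 x2=0xba x3=0x7c x4=0x3e  N=1 Z=0
after  3: x0=0xd2 x1=0x56 x2=0xba x3=0x7c x4=0xc6  N=1 Z=0
after  4: x0=0xd2 x1=0x56 x2=0xba x3=0xfa x4=0xc6  N=1 Z=0
after  5: x0=0xd2 x1=0xb4 x2=0xba x3=0xfa x4=0xc6  N=1 Z=0
after  6: x0=0xd2 x1=0xb4 x2=0xba x3=0xc0 x4=0xc6  N=1 Z=0
after  7: x0=0xd2 x1=0x7a x2=0xba x3=0xc0 x4=0xc6  N=0 Z=0
-- IRQ taken; context saved, return-PC = 8 --

K = 7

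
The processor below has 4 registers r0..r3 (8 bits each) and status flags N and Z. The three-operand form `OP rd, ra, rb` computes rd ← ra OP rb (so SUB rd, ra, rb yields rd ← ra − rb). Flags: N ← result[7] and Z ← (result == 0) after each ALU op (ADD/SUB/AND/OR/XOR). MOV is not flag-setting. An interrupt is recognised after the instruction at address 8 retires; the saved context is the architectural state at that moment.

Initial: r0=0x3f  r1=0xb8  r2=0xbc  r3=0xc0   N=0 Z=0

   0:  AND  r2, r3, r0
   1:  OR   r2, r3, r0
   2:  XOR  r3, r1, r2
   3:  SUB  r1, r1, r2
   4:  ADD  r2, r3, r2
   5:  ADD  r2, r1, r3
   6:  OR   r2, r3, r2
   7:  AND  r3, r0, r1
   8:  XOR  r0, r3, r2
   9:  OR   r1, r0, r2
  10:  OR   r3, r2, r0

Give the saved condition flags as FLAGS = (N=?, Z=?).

after  0: r0=0x3f r1=0xb8 r2=0x00 r3=0xc0  N=0 Z=1
after  1: r0=0x3f r1=0xb8 r2=0xff r3=0xc0  N=1 Z=0
after  2: r0=0x3f r1=0xb8 r2=0xff r3=0x47  N=0 Z=0
after  3: r0=0x3f r1=0xb9 r2=0xff r3=0x47  N=1 Z=0
after  4: r0=0x3f r1=0xb9 r2=0x46 r3=0x47  N=0 Z=0
after  5: r0=0x3f r1=0xb9 r2=0x00 r3=0x47  N=0 Z=1
after  6: r0=0x3f r1=0xb9 r2=0x47 r3=0x47  N=0 Z=0
after  7: r0=0x3f r1=0xb9 r2=0x47 r3=0x39  N=0 Z=0
after  8: r0=0x7e r1=0xb9 r2=0x47 r3=0x39  N=0 Z=0
-- IRQ taken; context saved, return-PC = 9 --

FLAGS = (N=0, Z=0)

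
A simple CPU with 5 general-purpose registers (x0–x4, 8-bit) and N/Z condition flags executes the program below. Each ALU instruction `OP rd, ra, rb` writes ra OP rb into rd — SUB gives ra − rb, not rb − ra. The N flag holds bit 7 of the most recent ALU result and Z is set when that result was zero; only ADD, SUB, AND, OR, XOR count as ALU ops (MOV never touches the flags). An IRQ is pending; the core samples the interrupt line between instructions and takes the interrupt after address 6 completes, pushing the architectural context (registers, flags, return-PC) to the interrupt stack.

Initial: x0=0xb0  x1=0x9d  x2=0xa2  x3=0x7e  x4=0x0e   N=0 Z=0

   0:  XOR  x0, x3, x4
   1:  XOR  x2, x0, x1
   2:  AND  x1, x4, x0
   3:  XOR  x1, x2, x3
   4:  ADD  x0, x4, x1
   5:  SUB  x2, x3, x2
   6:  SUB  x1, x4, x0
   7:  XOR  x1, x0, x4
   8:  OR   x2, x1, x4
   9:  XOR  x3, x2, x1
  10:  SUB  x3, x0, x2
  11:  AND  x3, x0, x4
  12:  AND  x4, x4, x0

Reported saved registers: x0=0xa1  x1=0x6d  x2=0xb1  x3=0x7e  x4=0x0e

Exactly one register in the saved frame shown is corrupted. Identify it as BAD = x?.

BAD = x2

after  0: x0=0x70 x1=0x9d x2=0xa2 x3=0x7e x4=0x0e  N=0 Z=0
after  1: x0=0x70 x1=0x9d x2=0xed x3=0x7e x4=0x0e  N=1 Z=0
after  2: x0=0x70 x1=0x00 x2=0xed x3=0x7e x4=0x0e  N=0 Z=1
after  3: x0=0x70 x1=0x93 x2=0xed x3=0x7e x4=0x0e  N=1 Z=0
after  4: x0=0xa1 x1=0x93 x2=0xed x3=0x7e x4=0x0e  N=1 Z=0
after  5: x0=0xa1 x1=0x93 x2=0x91 x3=0x7e x4=0x0e  N=1 Z=0
after  6: x0=0xa1 x1=0x6d x2=0x91 x3=0x7e x4=0x0e  N=0 Z=0
-- IRQ taken; context saved, return-PC = 7 --
mismatch: x2: reported 0xb1 vs actual 0x91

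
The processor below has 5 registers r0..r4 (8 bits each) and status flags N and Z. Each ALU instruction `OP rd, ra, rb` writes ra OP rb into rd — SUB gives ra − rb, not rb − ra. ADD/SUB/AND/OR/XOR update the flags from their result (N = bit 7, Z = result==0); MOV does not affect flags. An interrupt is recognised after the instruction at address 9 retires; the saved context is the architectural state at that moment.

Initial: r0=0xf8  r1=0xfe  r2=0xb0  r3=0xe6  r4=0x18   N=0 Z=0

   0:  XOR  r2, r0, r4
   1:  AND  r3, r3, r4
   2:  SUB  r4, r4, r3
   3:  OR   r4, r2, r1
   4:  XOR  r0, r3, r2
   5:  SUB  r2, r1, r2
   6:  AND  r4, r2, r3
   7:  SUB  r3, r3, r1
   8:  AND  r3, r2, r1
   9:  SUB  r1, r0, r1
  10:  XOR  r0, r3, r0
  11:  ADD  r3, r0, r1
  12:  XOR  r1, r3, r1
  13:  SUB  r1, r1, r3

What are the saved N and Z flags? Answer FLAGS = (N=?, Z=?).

FLAGS = (N=1, Z=0)

after  0: r0=0xf8 r1=0xfe r2=0xe0 r3=0xe6 r4=0x18  N=1 Z=0
after  1: r0=0xf8 r1=0xfe r2=0xe0 r3=0x00 r4=0x18  N=0 Z=1
after  2: r0=0xf8 r1=0xfe r2=0xe0 r3=0x00 r4=0x18  N=0 Z=0
after  3: r0=0xf8 r1=0xfe r2=0xe0 r3=0x00 r4=0xfe  N=1 Z=0
after  4: r0=0xe0 r1=0xfe r2=0xe0 r3=0x00 r4=0xfe  N=1 Z=0
after  5: r0=0xe0 r1=0xfe r2=0x1e r3=0x00 r4=0xfe  N=0 Z=0
after  6: r0=0xe0 r1=0xfe r2=0x1e r3=0x00 r4=0x00  N=0 Z=1
after  7: r0=0xe0 r1=0xfe r2=0x1e r3=0x02 r4=0x00  N=0 Z=0
after  8: r0=0xe0 r1=0xfe r2=0x1e r3=0x1e r4=0x00  N=0 Z=0
after  9: r0=0xe0 r1=0xe2 r2=0x1e r3=0x1e r4=0x00  N=1 Z=0
-- IRQ taken; context saved, return-PC = 10 --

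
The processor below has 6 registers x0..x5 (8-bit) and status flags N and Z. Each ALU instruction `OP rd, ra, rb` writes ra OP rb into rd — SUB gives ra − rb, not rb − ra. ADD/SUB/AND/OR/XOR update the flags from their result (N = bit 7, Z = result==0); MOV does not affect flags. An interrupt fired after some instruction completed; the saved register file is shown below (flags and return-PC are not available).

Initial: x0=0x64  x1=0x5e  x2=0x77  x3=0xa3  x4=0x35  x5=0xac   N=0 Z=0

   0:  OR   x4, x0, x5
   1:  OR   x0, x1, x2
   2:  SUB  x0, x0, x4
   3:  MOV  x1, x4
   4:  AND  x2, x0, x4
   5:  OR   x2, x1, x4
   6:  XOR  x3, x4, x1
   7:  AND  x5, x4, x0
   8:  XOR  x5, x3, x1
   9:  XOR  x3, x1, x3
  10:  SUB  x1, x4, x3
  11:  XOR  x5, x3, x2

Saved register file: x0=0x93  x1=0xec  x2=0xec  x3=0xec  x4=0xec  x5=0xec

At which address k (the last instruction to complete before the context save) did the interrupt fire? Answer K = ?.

after  0: x0=0x64 x1=0x5e x2=0x77 x3=0xa3 x4=0xec x5=0xac  N=1 Z=0
after  1: x0=0x7f x1=0x5e x2=0x77 x3=0xa3 x4=0xec x5=0xac  N=0 Z=0
after  2: x0=0x93 x1=0x5e x2=0x77 x3=0xa3 x4=0xec x5=0xac  N=1 Z=0
after  3: x0=0x93 x1=0xec x2=0x77 x3=0xa3 x4=0xec x5=0xac  N=1 Z=0
after  4: x0=0x93 x1=0xec x2=0x80 x3=0xa3 x4=0xec x5=0xac  N=1 Z=0
after  5: x0=0x93 x1=0xec x2=0xec x3=0xa3 x4=0xec x5=0xac  N=1 Z=0
after  6: x0=0x93 x1=0xec x2=0xec x3=0x00 x4=0xec x5=0xac  N=0 Z=1
after  7: x0=0x93 x1=0xec x2=0xec x3=0x00 x4=0xec x5=0x80  N=1 Z=0
after  8: x0=0x93 x1=0xec x2=0xec x3=0x00 x4=0xec x5=0xec  N=1 Z=0
after  9: x0=0x93 x1=0xec x2=0xec x3=0xec x4=0xec x5=0xec  N=1 Z=0
-- IRQ taken; context saved, return-PC = 10 --

K = 9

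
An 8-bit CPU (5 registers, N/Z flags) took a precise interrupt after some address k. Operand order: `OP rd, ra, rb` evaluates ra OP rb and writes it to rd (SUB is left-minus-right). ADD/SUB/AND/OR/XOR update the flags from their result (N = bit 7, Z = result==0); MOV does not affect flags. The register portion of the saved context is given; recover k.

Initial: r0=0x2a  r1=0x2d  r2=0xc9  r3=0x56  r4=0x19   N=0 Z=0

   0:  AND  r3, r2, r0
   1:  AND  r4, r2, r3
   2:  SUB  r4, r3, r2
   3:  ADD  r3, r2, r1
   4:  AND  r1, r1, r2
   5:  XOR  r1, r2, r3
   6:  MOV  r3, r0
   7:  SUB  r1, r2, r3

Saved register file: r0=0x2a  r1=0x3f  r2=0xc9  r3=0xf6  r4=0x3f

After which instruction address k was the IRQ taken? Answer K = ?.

after  0: r0=0x2a r1=0x2d r2=0xc9 r3=0x08 r4=0x19  N=0 Z=0
after  1: r0=0x2a r1=0x2d r2=0xc9 r3=0x08 r4=0x08  N=0 Z=0
after  2: r0=0x2a r1=0x2d r2=0xc9 r3=0x08 r4=0x3f  N=0 Z=0
after  3: r0=0x2a r1=0x2d r2=0xc9 r3=0xf6 r4=0x3f  N=1 Z=0
after  4: r0=0x2a r1=0x09 r2=0xc9 r3=0xf6 r4=0x3f  N=0 Z=0
after  5: r0=0x2a r1=0x3f r2=0xc9 r3=0xf6 r4=0x3f  N=0 Z=0
-- IRQ taken; context saved, return-PC = 6 --

K = 5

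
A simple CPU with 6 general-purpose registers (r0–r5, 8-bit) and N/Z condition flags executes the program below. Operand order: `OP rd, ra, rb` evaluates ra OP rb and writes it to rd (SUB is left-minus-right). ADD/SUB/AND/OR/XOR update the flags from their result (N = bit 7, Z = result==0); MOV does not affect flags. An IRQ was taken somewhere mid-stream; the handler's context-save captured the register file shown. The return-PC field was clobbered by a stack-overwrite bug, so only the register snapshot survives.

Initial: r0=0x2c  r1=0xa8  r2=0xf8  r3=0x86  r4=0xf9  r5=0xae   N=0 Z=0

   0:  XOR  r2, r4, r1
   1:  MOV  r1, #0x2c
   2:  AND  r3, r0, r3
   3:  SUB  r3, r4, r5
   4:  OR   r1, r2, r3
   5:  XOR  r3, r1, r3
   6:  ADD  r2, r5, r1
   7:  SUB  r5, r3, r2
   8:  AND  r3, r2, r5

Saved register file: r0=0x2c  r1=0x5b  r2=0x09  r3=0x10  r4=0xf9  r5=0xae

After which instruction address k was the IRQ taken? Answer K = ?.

after  0: r0=0x2c r1=0xa8 r2=0x51 r3=0x86 r4=0xf9 r5=0xae  N=0 Z=0
after  1: r0=0x2c r1=0x2c r2=0x51 r3=0x86 r4=0xf9 r5=0xae  N=0 Z=0
after  2: r0=0x2c r1=0x2c r2=0x51 r3=0x04 r4=0xf9 r5=0xae  N=0 Z=0
after  3: r0=0x2c r1=0x2c r2=0x51 r3=0x4b r4=0xf9 r5=0xae  N=0 Z=0
after  4: r0=0x2c r1=0x5b r2=0x51 r3=0x4b r4=0xf9 r5=0xae  N=0 Z=0
after  5: r0=0x2c r1=0x5b r2=0x51 r3=0x10 r4=0xf9 r5=0xae  N=0 Z=0
after  6: r0=0x2c r1=0x5b r2=0x09 r3=0x10 r4=0xf9 r5=0xae  N=0 Z=0
-- IRQ taken; context saved, return-PC = 7 --

K = 6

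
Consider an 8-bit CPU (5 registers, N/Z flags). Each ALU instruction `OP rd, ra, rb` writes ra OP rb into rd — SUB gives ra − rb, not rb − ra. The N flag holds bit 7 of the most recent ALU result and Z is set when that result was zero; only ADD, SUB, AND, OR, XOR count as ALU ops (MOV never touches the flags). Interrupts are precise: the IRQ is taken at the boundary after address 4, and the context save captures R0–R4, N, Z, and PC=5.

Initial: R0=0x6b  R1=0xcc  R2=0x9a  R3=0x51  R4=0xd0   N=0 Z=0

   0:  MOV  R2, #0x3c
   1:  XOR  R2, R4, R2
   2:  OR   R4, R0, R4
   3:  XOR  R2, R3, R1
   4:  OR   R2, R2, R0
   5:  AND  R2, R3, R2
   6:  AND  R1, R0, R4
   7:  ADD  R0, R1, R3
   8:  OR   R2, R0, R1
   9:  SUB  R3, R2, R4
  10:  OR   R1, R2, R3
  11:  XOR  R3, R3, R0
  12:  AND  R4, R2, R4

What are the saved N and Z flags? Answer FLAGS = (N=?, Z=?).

after  0: R0=0x6b R1=0xcc R2=0x3c R3=0x51 R4=0xd0  N=0 Z=0
after  1: R0=0x6b R1=0xcc R2=0xec R3=0x51 R4=0xd0  N=1 Z=0
after  2: R0=0x6b R1=0xcc R2=0xec R3=0x51 R4=0xfb  N=1 Z=0
after  3: R0=0x6b R1=0xcc R2=0x9d R3=0x51 R4=0xfb  N=1 Z=0
after  4: R0=0x6b R1=0xcc R2=0xff R3=0x51 R4=0xfb  N=1 Z=0
-- IRQ taken; context saved, return-PC = 5 --

FLAGS = (N=1, Z=0)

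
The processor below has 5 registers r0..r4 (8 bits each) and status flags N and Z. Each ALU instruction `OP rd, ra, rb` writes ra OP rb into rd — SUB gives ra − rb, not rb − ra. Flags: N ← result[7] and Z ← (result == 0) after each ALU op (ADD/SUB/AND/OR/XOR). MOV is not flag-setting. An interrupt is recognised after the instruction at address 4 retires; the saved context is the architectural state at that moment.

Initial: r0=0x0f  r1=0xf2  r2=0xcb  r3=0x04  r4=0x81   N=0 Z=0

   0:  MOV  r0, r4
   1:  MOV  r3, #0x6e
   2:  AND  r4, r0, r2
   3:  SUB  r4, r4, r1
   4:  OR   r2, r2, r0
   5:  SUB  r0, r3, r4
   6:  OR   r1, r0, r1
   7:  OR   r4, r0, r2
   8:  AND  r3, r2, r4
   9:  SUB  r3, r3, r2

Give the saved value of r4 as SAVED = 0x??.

after  0: r0=0x81 r1=0xf2 r2=0xcb r3=0x04 r4=0x81  N=0 Z=0
after  1: r0=0x81 r1=0xf2 r2=0xcb r3=0x6e r4=0x81  N=0 Z=0
after  2: r0=0x81 r1=0xf2 r2=0xcb r3=0x6e r4=0x81  N=1 Z=0
after  3: r0=0x81 r1=0xf2 r2=0xcb r3=0x6e r4=0x8f  N=1 Z=0
after  4: r0=0x81 r1=0xf2 r2=0xcb r3=0x6e r4=0x8f  N=1 Z=0
-- IRQ taken; context saved, return-PC = 5 --

SAVED = 0x8f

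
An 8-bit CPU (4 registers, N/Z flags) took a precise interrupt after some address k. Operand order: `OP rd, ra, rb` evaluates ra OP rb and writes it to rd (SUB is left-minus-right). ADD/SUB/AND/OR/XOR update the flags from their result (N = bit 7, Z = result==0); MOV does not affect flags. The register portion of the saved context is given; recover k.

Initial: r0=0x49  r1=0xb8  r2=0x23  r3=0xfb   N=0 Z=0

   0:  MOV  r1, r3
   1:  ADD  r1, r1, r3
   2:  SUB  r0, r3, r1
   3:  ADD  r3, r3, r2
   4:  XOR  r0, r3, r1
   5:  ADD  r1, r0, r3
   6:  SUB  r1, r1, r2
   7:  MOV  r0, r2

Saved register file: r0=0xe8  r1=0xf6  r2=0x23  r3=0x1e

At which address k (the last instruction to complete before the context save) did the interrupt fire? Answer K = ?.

after  0: r0=0x49 r1=0xfb r2=0x23 r3=0xfb  N=0 Z=0
after  1: r0=0x49 r1=0xf6 r2=0x23 r3=0xfb  N=1 Z=0
after  2: r0=0x05 r1=0xf6 r2=0x23 r3=0xfb  N=0 Z=0
after  3: r0=0x05 r1=0xf6 r2=0x23 r3=0x1e  N=0 Z=0
after  4: r0=0xe8 r1=0xf6 r2=0x23 r3=0x1e  N=1 Z=0
-- IRQ taken; context saved, return-PC = 5 --

K = 4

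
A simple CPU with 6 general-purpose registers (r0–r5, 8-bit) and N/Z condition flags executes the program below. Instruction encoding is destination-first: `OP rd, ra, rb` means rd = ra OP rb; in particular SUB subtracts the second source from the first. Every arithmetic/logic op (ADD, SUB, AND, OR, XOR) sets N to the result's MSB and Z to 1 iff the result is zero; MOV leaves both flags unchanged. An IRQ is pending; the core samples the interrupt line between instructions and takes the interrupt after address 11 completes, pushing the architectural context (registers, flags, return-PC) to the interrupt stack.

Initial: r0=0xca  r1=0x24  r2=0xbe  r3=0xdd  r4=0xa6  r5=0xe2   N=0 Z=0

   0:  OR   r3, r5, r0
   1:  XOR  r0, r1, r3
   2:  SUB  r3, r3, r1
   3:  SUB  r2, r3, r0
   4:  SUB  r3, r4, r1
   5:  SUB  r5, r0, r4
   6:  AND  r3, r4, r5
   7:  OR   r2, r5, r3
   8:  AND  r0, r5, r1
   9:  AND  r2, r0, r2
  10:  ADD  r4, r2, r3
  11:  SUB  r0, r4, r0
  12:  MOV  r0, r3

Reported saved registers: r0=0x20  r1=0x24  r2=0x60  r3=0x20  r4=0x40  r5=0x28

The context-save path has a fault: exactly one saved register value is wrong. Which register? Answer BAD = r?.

after  0: r0=0xca r1=0x24 r2=0xbe r3=0xea r4=0xa6 r5=0xe2  N=1 Z=0
after  1: r0=0xce r1=0x24 r2=0xbe r3=0xea r4=0xa6 r5=0xe2  N=1 Z=0
after  2: r0=0xce r1=0x24 r2=0xbe r3=0xc6 r4=0xa6 r5=0xe2  N=1 Z=0
after  3: r0=0xce r1=0x24 r2=0xf8 r3=0xc6 r4=0xa6 r5=0xe2  N=1 Z=0
after  4: r0=0xce r1=0x24 r2=0xf8 r3=0x82 r4=0xa6 r5=0xe2  N=1 Z=0
after  5: r0=0xce r1=0x24 r2=0xf8 r3=0x82 r4=0xa6 r5=0x28  N=0 Z=0
after  6: r0=0xce r1=0x24 r2=0xf8 r3=0x20 r4=0xa6 r5=0x28  N=0 Z=0
after  7: r0=0xce r1=0x24 r2=0x28 r3=0x20 r4=0xa6 r5=0x28  N=0 Z=0
after  8: r0=0x20 r1=0x24 r2=0x28 r3=0x20 r4=0xa6 r5=0x28  N=0 Z=0
after  9: r0=0x20 r1=0x24 r2=0x20 r3=0x20 r4=0xa6 r5=0x28  N=0 Z=0
after 10: r0=0x20 r1=0x24 r2=0x20 r3=0x20 r4=0x40 r5=0x28  N=0 Z=0
after 11: r0=0x20 r1=0x24 r2=0x20 r3=0x20 r4=0x40 r5=0x28  N=0 Z=0
-- IRQ taken; context saved, return-PC = 12 --
mismatch: r2: reported 0x60 vs actual 0x20

BAD = r2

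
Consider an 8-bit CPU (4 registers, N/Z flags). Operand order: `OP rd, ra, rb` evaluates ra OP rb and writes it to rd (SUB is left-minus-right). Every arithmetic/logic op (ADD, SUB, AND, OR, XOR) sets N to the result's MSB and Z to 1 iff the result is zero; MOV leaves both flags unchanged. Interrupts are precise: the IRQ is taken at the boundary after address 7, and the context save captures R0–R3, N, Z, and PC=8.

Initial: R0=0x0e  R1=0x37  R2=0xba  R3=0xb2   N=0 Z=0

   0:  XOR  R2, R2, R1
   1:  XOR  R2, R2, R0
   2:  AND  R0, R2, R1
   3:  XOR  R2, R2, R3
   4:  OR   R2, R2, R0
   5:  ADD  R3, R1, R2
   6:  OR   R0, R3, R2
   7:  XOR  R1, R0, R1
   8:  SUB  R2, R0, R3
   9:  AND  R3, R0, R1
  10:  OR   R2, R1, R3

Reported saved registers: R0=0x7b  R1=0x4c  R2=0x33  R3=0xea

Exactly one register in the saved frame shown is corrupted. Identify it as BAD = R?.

BAD = R3

after  0: R0=0x0e R1=0x37 R2=0x8d R3=0xb2  N=1 Z=0
after  1: R0=0x0e R1=0x37 R2=0x83 R3=0xb2  N=1 Z=0
after  2: R0=0x03 R1=0x37 R2=0x83 R3=0xb2  N=0 Z=0
after  3: R0=0x03 R1=0x37 R2=0x31 R3=0xb2  N=0 Z=0
after  4: R0=0x03 R1=0x37 R2=0x33 R3=0xb2  N=0 Z=0
after  5: R0=0x03 R1=0x37 R2=0x33 R3=0x6a  N=0 Z=0
after  6: R0=0x7b R1=0x37 R2=0x33 R3=0x6a  N=0 Z=0
after  7: R0=0x7b R1=0x4c R2=0x33 R3=0x6a  N=0 Z=0
-- IRQ taken; context saved, return-PC = 8 --
mismatch: R3: reported 0xea vs actual 0x6a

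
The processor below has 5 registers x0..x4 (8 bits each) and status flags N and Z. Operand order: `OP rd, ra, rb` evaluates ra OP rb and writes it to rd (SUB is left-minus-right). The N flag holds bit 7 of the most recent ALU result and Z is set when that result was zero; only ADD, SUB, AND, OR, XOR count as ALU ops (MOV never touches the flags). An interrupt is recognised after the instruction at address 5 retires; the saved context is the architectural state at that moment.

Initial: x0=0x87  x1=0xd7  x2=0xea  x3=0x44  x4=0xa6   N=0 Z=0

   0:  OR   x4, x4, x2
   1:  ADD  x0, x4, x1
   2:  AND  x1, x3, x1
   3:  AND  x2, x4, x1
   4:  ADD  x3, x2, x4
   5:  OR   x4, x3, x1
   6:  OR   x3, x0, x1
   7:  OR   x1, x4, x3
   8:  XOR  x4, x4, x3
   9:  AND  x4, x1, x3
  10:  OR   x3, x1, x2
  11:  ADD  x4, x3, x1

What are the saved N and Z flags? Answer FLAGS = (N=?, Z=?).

after  0: x0=0x87 x1=0xd7 x2=0xea x3=0x44 x4=0xee  N=1 Z=0
after  1: x0=0xc5 x1=0xd7 x2=0xea x3=0x44 x4=0xee  N=1 Z=0
after  2: x0=0xc5 x1=0x44 x2=0xea x3=0x44 x4=0xee  N=0 Z=0
after  3: x0=0xc5 x1=0x44 x2=0x44 x3=0x44 x4=0xee  N=0 Z=0
after  4: x0=0xc5 x1=0x44 x2=0x44 x3=0x32 x4=0xee  N=0 Z=0
after  5: x0=0xc5 x1=0x44 x2=0x44 x3=0x32 x4=0x76  N=0 Z=0
-- IRQ taken; context saved, return-PC = 6 --

FLAGS = (N=0, Z=0)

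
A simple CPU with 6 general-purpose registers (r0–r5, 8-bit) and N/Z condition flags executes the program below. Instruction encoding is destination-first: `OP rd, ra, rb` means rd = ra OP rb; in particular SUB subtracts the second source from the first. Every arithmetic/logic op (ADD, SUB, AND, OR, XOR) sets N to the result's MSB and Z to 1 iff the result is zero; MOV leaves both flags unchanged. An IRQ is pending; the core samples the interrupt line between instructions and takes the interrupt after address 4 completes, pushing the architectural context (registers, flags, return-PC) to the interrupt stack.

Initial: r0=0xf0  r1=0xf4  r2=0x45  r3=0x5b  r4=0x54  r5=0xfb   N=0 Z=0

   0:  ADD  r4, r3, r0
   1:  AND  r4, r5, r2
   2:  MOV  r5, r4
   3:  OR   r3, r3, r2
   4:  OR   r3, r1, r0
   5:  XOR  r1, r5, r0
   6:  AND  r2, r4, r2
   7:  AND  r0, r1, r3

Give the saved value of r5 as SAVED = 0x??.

SAVED = 0x41

after  0: r0=0xf0 r1=0xf4 r2=0x45 r3=0x5b r4=0x4b r5=0xfb  N=0 Z=0
after  1: r0=0xf0 r1=0xf4 r2=0x45 r3=0x5b r4=0x41 r5=0xfb  N=0 Z=0
after  2: r0=0xf0 r1=0xf4 r2=0x45 r3=0x5b r4=0x41 r5=0x41  N=0 Z=0
after  3: r0=0xf0 r1=0xf4 r2=0x45 r3=0x5f r4=0x41 r5=0x41  N=0 Z=0
after  4: r0=0xf0 r1=0xf4 r2=0x45 r3=0xf4 r4=0x41 r5=0x41  N=1 Z=0
-- IRQ taken; context saved, return-PC = 5 --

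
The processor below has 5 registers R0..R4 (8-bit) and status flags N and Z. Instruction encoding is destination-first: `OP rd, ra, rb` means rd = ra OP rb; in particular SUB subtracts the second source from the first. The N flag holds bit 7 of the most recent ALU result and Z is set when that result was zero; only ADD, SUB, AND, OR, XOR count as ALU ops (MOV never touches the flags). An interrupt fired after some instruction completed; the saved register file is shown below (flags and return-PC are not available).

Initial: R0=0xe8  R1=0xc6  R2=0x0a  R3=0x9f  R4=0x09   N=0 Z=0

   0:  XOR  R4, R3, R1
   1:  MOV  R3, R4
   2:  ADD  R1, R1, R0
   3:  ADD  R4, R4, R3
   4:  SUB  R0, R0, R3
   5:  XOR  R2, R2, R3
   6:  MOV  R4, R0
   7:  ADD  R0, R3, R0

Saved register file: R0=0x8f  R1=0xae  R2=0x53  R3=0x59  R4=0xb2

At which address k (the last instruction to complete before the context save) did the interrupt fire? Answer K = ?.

K = 5

after  0: R0=0xe8 R1=0xc6 R2=0x0a R3=0x9f R4=0x59  N=0 Z=0
after  1: R0=0xe8 R1=0xc6 R2=0x0a R3=0x59 R4=0x59  N=0 Z=0
after  2: R0=0xe8 R1=0xae R2=0x0a R3=0x59 R4=0x59  N=1 Z=0
after  3: R0=0xe8 R1=0xae R2=0x0a R3=0x59 R4=0xb2  N=1 Z=0
after  4: R0=0x8f R1=0xae R2=0x0a R3=0x59 R4=0xb2  N=1 Z=0
after  5: R0=0x8f R1=0xae R2=0x53 R3=0x59 R4=0xb2  N=0 Z=0
-- IRQ taken; context saved, return-PC = 6 --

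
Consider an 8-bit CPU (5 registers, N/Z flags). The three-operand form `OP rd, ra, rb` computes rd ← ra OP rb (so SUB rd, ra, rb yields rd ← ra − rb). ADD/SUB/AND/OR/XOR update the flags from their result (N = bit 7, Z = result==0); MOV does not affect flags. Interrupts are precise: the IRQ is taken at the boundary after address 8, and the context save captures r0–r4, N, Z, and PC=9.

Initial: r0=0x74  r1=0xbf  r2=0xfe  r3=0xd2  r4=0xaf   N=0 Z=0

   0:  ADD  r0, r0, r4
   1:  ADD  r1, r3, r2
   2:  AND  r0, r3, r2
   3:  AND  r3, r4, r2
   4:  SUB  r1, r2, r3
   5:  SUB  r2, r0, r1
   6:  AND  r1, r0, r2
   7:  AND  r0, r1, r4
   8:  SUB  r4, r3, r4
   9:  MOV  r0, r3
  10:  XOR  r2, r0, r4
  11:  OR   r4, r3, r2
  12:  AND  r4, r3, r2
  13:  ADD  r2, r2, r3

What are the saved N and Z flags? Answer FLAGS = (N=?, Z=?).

after  0: r0=0x23 r1=0xbf r2=0xfe r3=0xd2 r4=0xaf  N=0 Z=0
after  1: r0=0x23 r1=0xd0 r2=0xfe r3=0xd2 r4=0xaf  N=1 Z=0
after  2: r0=0xd2 r1=0xd0 r2=0xfe r3=0xd2 r4=0xaf  N=1 Z=0
after  3: r0=0xd2 r1=0xd0 r2=0xfe r3=0xae r4=0xaf  N=1 Z=0
after  4: r0=0xd2 r1=0x50 r2=0xfe r3=0xae r4=0xaf  N=0 Z=0
after  5: r0=0xd2 r1=0x50 r2=0x82 r3=0xae r4=0xaf  N=1 Z=0
after  6: r0=0xd2 r1=0x82 r2=0x82 r3=0xae r4=0xaf  N=1 Z=0
after  7: r0=0x82 r1=0x82 r2=0x82 r3=0xae r4=0xaf  N=1 Z=0
after  8: r0=0x82 r1=0x82 r2=0x82 r3=0xae r4=0xff  N=1 Z=0
-- IRQ taken; context saved, return-PC = 9 --

FLAGS = (N=1, Z=0)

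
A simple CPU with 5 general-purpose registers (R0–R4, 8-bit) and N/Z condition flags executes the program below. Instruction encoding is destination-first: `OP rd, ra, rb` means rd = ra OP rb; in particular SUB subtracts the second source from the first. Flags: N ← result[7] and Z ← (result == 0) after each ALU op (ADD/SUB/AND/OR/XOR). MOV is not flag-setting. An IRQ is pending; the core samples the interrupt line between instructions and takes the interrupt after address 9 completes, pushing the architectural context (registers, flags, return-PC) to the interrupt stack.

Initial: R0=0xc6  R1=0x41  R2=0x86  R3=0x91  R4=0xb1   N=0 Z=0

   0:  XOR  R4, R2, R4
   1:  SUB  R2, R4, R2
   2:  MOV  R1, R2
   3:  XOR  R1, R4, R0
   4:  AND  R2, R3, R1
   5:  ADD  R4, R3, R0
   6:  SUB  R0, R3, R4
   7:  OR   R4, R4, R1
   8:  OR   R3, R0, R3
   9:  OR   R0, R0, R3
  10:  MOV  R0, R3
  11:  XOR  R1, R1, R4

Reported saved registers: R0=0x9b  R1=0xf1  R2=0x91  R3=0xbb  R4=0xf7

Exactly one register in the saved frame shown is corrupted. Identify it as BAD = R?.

BAD = R0

after  0: R0=0xc6 R1=0x41 R2=0x86 R3=0x91 R4=0x37  N=0 Z=0
after  1: R0=0xc6 R1=0x41 R2=0xb1 R3=0x91 R4=0x37  N=1 Z=0
after  2: R0=0xc6 R1=0xb1 R2=0xb1 R3=0x91 R4=0x37  N=1 Z=0
after  3: R0=0xc6 R1=0xf1 R2=0xb1 R3=0x91 R4=0x37  N=1 Z=0
after  4: R0=0xc6 R1=0xf1 R2=0x91 R3=0x91 R4=0x37  N=1 Z=0
after  5: R0=0xc6 R1=0xf1 R2=0x91 R3=0x91 R4=0x57  N=0 Z=0
after  6: R0=0x3a R1=0xf1 R2=0x91 R3=0x91 R4=0x57  N=0 Z=0
after  7: R0=0x3a R1=0xf1 R2=0x91 R3=0x91 R4=0xf7  N=1 Z=0
after  8: R0=0x3a R1=0xf1 R2=0x91 R3=0xbb R4=0xf7  N=1 Z=0
after  9: R0=0xbb R1=0xf1 R2=0x91 R3=0xbb R4=0xf7  N=1 Z=0
-- IRQ taken; context saved, return-PC = 10 --
mismatch: R0: reported 0x9b vs actual 0xbb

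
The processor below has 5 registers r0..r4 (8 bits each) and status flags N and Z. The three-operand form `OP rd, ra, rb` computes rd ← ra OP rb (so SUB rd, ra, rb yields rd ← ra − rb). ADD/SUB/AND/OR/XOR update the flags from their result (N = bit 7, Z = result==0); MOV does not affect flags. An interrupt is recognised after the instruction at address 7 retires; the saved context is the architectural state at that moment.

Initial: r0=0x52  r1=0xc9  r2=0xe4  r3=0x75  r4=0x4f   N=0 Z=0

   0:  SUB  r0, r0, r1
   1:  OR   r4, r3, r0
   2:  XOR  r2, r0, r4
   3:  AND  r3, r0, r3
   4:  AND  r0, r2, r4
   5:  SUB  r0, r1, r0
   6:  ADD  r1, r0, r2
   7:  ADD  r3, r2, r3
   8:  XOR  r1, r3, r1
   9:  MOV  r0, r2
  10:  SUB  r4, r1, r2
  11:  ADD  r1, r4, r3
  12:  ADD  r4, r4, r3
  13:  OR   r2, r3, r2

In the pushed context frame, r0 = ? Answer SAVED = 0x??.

SAVED = 0x55

after  0: r0=0x89 r1=0xc9 r2=0xe4 r3=0x75 r4=0x4f  N=1 Z=0
after  1: r0=0x89 r1=0xc9 r2=0xe4 r3=0x75 r4=0xfd  N=1 Z=0
after  2: r0=0x89 r1=0xc9 r2=0x74 r3=0x75 r4=0xfd  N=0 Z=0
after  3: r0=0x89 r1=0xc9 r2=0x74 r3=0x01 r4=0xfd  N=0 Z=0
after  4: r0=0x74 r1=0xc9 r2=0x74 r3=0x01 r4=0xfd  N=0 Z=0
after  5: r0=0x55 r1=0xc9 r2=0x74 r3=0x01 r4=0xfd  N=0 Z=0
after  6: r0=0x55 r1=0xc9 r2=0x74 r3=0x01 r4=0xfd  N=1 Z=0
after  7: r0=0x55 r1=0xc9 r2=0x74 r3=0x75 r4=0xfd  N=0 Z=0
-- IRQ taken; context saved, return-PC = 8 --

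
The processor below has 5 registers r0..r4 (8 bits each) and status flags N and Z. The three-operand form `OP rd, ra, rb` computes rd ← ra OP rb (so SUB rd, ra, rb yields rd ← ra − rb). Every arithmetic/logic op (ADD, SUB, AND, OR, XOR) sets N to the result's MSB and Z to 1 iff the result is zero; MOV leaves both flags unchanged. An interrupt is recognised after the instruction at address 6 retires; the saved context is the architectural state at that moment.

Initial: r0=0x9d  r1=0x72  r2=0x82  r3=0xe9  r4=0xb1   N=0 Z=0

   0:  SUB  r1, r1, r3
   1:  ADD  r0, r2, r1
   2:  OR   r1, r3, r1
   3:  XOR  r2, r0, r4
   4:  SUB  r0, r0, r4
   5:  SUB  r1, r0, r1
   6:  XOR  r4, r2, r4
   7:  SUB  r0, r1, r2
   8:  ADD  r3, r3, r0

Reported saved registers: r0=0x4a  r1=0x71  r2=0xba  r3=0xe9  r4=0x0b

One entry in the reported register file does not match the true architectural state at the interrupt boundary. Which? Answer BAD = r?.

after  0: r0=0x9d r1=0x89 r2=0x82 r3=0xe9 r4=0xb1  N=1 Z=0
after  1: r0=0x0b r1=0x89 r2=0x82 r3=0xe9 r4=0xb1  N=0 Z=0
after  2: r0=0x0b r1=0xe9 r2=0x82 r3=0xe9 r4=0xb1  N=1 Z=0
after  3: r0=0x0b r1=0xe9 r2=0xba r3=0xe9 r4=0xb1  N=1 Z=0
after  4: r0=0x5a r1=0xe9 r2=0xba r3=0xe9 r4=0xb1  N=0 Z=0
after  5: r0=0x5a r1=0x71 r2=0xba r3=0xe9 r4=0xb1  N=0 Z=0
after  6: r0=0x5a r1=0x71 r2=0xba r3=0xe9 r4=0x0b  N=0 Z=0
-- IRQ taken; context saved, return-PC = 7 --
mismatch: r0: reported 0x4a vs actual 0x5a

BAD = r0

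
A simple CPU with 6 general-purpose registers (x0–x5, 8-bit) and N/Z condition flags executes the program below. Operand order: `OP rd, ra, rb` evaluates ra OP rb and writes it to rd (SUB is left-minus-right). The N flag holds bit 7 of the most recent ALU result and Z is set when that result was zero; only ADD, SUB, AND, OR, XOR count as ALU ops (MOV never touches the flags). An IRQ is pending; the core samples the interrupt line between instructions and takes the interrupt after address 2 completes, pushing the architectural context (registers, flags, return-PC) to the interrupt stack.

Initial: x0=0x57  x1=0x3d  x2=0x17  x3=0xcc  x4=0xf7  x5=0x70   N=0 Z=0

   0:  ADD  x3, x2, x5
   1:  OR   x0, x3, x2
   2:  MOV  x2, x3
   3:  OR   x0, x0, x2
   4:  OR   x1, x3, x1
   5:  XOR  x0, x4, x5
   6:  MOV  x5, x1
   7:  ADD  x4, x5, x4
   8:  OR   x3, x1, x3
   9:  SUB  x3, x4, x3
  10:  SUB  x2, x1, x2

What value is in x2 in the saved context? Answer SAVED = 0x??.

SAVED = 0x87

after  0: x0=0x57 x1=0x3d x2=0x17 x3=0x87 x4=0xf7 x5=0x70  N=1 Z=0
after  1: x0=0x97 x1=0x3d x2=0x17 x3=0x87 x4=0xf7 x5=0x70  N=1 Z=0
after  2: x0=0x97 x1=0x3d x2=0x87 x3=0x87 x4=0xf7 x5=0x70  N=1 Z=0
-- IRQ taken; context saved, return-PC = 3 --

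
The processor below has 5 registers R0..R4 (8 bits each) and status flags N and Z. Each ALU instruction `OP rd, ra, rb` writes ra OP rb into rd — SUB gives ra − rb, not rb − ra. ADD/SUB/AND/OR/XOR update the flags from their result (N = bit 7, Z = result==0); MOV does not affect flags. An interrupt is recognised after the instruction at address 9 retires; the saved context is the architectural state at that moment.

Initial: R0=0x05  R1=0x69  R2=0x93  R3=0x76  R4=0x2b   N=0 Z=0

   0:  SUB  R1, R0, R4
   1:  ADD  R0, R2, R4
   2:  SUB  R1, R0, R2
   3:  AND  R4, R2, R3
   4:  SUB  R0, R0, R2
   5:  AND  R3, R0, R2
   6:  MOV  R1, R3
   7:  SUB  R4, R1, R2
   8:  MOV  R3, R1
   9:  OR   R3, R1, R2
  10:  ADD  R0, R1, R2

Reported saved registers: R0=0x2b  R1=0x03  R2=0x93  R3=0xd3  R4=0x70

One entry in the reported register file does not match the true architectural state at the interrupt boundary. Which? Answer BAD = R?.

after  0: R0=0x05 R1=0xda R2=0x93 R3=0x76 R4=0x2b  N=1 Z=0
after  1: R0=0xbe R1=0xda R2=0x93 R3=0x76 R4=0x2b  N=1 Z=0
after  2: R0=0xbe R1=0x2b R2=0x93 R3=0x76 R4=0x2b  N=0 Z=0
after  3: R0=0xbe R1=0x2b R2=0x93 R3=0x76 R4=0x12  N=0 Z=0
after  4: R0=0x2b R1=0x2b R2=0x93 R3=0x76 R4=0x12  N=0 Z=0
after  5: R0=0x2b R1=0x2b R2=0x93 R3=0x03 R4=0x12  N=0 Z=0
after  6: R0=0x2b R1=0x03 R2=0x93 R3=0x03 R4=0x12  N=0 Z=0
after  7: R0=0x2b R1=0x03 R2=0x93 R3=0x03 R4=0x70  N=0 Z=0
after  8: R0=0x2b R1=0x03 R2=0x93 R3=0x03 R4=0x70  N=0 Z=0
after  9: R0=0x2b R1=0x03 R2=0x93 R3=0x93 R4=0x70  N=1 Z=0
-- IRQ taken; context saved, return-PC = 10 --
mismatch: R3: reported 0xd3 vs actual 0x93

BAD = R3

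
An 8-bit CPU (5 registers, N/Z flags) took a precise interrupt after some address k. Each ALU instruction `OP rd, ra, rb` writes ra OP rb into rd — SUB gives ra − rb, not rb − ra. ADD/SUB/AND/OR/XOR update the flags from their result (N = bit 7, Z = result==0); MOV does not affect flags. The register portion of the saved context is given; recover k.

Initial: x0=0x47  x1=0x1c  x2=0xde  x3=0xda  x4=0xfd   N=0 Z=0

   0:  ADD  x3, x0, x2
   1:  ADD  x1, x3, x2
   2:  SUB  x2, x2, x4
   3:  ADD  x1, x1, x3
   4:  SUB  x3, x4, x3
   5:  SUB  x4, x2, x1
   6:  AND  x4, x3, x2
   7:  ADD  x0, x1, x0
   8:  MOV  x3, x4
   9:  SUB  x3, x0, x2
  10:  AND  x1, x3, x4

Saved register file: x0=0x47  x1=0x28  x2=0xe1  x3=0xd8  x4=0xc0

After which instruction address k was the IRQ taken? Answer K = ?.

after  0: x0=0x47 x1=0x1c x2=0xde x3=0x25 x4=0xfd  N=0 Z=0
after  1: x0=0x47 x1=0x03 x2=0xde x3=0x25 x4=0xfd  N=0 Z=0
after  2: x0=0x47 x1=0x03 x2=0xe1 x3=0x25 x4=0xfd  N=1 Z=0
after  3: x0=0x47 x1=0x28 x2=0xe1 x3=0x25 x4=0xfd  N=0 Z=0
after  4: x0=0x47 x1=0x28 x2=0xe1 x3=0xd8 x4=0xfd  N=1 Z=0
after  5: x0=0x47 x1=0x28 x2=0xe1 x3=0xd8 x4=0xb9  N=1 Z=0
after  6: x0=0x47 x1=0x28 x2=0xe1 x3=0xd8 x4=0xc0  N=1 Z=0
-- IRQ taken; context saved, return-PC = 7 --

K = 6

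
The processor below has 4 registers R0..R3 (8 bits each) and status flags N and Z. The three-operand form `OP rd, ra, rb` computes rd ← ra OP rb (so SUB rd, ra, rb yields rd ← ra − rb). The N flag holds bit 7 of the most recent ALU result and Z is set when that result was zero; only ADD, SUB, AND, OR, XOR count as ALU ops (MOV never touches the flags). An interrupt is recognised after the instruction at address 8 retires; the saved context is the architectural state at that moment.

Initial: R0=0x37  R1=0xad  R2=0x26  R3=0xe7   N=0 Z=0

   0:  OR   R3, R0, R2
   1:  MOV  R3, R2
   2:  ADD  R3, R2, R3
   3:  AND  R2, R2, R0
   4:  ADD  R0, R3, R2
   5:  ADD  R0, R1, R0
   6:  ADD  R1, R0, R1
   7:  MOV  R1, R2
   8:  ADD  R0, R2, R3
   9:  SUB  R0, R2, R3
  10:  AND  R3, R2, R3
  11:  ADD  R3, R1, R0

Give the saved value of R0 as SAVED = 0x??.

after  0: R0=0x37 R1=0xad R2=0x26 R3=0x37  N=0 Z=0
after  1: R0=0x37 R1=0xad R2=0x26 R3=0x26  N=0 Z=0
after  2: R0=0x37 R1=0xad R2=0x26 R3=0x4c  N=0 Z=0
after  3: R0=0x37 R1=0xad R2=0x26 R3=0x4c  N=0 Z=0
after  4: R0=0x72 R1=0xad R2=0x26 R3=0x4c  N=0 Z=0
after  5: R0=0x1f R1=0xad R2=0x26 R3=0x4c  N=0 Z=0
after  6: R0=0x1f R1=0xcc R2=0x26 R3=0x4c  N=1 Z=0
after  7: R0=0x1f R1=0x26 R2=0x26 R3=0x4c  N=1 Z=0
after  8: R0=0x72 R1=0x26 R2=0x26 R3=0x4c  N=0 Z=0
-- IRQ taken; context saved, return-PC = 9 --

SAVED = 0x72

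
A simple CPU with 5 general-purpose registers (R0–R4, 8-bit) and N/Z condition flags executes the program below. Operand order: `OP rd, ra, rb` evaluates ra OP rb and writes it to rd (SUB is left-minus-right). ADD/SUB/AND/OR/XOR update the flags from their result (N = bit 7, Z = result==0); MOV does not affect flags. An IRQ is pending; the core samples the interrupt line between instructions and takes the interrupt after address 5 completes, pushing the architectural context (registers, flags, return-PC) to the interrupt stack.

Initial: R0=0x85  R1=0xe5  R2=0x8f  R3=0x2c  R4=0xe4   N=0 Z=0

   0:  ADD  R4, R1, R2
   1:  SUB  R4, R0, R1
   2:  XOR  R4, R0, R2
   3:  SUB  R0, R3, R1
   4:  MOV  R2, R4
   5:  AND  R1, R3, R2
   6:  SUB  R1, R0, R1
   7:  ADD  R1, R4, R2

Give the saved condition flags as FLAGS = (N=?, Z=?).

FLAGS = (N=0, Z=0)

after  0: R0=0x85 R1=0xe5 R2=0x8f R3=0x2c R4=0x74  N=0 Z=0
after  1: R0=0x85 R1=0xe5 R2=0x8f R3=0x2c R4=0xa0  N=1 Z=0
after  2: R0=0x85 R1=0xe5 R2=0x8f R3=0x2c R4=0x0a  N=0 Z=0
after  3: R0=0x47 R1=0xe5 R2=0x8f R3=0x2c R4=0x0a  N=0 Z=0
after  4: R0=0x47 R1=0xe5 R2=0x0a R3=0x2c R4=0x0a  N=0 Z=0
after  5: R0=0x47 R1=0x08 R2=0x0a R3=0x2c R4=0x0a  N=0 Z=0
-- IRQ taken; context saved, return-PC = 6 --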